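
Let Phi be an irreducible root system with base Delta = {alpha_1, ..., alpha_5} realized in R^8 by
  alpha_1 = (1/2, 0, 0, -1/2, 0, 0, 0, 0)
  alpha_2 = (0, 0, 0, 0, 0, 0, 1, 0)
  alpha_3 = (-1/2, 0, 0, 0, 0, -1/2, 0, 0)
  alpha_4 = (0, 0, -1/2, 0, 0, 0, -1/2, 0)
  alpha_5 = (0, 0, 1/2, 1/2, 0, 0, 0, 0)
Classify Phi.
C_5 (sp(10))

Compute the Cartan integers a_ij = 2(alpha_i, alpha_j)/(alpha_j, alpha_j); the resulting 5x5 Cartan matrix is
[[2, 0, -1, 0, -1], [0, 2, 0, -2, 0], [-1, 0, 2, 0, 0], [0, -1, 0, 2, -1], [-1, 0, 0, -1, 2]].
The roots have two lengths (squared-length ratio 2:1); the short ones are alpha_{1,3,4,5}. The associated Dynkin diagram is a chain of 5 nodes with a double edge at one end; the terminal node there is the unique long simple root (C_5), so the type is C_5 (the algebra sp(10)).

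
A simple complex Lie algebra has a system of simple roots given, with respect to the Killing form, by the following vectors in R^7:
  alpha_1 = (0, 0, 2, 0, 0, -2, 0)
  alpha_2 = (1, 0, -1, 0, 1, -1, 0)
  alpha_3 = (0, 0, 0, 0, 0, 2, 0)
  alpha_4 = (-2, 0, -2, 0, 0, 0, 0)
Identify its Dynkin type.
F4

Compute the Cartan integers a_ij = 2(alpha_i, alpha_j)/(alpha_j, alpha_j); the resulting 4x4 Cartan matrix is
[[2, 0, -2, -1], [0, 2, -1, 0], [-1, -1, 2, 0], [-1, 0, 0, 2]].
The roots have two lengths (squared-length ratio 2:1); the short ones are alpha_{2,3}. The associated Dynkin diagram is a chain of 4 nodes with a double edge between the middle two (F_4), so the type is F_4.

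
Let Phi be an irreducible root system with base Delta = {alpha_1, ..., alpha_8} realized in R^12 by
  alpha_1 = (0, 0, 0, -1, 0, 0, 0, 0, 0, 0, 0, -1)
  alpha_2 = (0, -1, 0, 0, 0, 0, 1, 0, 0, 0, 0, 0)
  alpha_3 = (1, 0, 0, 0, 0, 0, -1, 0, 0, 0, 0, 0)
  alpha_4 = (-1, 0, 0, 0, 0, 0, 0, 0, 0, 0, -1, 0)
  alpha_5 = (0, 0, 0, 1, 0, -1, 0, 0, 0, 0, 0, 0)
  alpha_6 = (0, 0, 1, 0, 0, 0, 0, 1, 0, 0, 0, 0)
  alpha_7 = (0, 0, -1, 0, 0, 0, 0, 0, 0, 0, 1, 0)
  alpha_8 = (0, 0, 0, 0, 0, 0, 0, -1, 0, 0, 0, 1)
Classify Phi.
Compute the Cartan integers a_ij = 2(alpha_i, alpha_j)/(alpha_j, alpha_j); the resulting 8x8 Cartan matrix is
[[2, 0, 0, 0, -1, 0, 0, -1], [0, 2, -1, 0, 0, 0, 0, 0], [0, -1, 2, -1, 0, 0, 0, 0], [0, 0, -1, 2, 0, 0, -1, 0], [-1, 0, 0, 0, 2, 0, 0, 0], [0, 0, 0, 0, 0, 2, -1, -1], [0, 0, 0, -1, 0, -1, 2, 0], [-1, 0, 0, 0, 0, -1, 0, 2]].
All simple roots have the same length, so the diagram is simply laced. The associated Dynkin diagram is a chain of 8 nodes with single edges (A_8), so the type is A_8 (the algebra sl(9)).

A_8 (sl(9))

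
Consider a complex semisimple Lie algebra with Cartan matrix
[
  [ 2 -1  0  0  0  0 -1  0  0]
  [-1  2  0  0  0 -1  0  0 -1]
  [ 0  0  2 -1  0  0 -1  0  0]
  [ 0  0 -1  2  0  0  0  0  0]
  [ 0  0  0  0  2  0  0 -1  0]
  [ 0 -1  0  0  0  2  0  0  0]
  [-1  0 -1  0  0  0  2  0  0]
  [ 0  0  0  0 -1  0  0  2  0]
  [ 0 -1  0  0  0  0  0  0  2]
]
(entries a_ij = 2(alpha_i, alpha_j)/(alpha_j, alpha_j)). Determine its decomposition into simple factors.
The diagram associated to this matrix has two connected components: the simple roots {alpha_5, alpha_8} form a chain of 2 nodes with single edges (A_2), and {alpha_1, alpha_2, alpha_3, alpha_4, alpha_6, alpha_7, alpha_9} form a chain of 5 nodes with a fork of two nodes at one end (D_7). A semisimple Lie algebra decomposes uniquely as the direct sum of simple ideals, one per connected component of its Dynkin diagram, so g ≅ A_2 ⊕ D_7 (dimension 8 + 91 = 99).

A_2 (sl(3)) ⊕ D_7 (so(14))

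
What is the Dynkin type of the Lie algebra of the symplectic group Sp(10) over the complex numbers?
type C_5

This is sp(10), which has dimension 10(10+1)/2 = 55 and rank 10/2 = 5. In the classification of classical Lie algebras, the symplectic algebra sp(2n) has type C_n; here n = 5, so the Dynkin diagram is a chain of 5 nodes with a double edge at one end; the terminal node there is the unique long simple root (C_5). Hence the type is C_5.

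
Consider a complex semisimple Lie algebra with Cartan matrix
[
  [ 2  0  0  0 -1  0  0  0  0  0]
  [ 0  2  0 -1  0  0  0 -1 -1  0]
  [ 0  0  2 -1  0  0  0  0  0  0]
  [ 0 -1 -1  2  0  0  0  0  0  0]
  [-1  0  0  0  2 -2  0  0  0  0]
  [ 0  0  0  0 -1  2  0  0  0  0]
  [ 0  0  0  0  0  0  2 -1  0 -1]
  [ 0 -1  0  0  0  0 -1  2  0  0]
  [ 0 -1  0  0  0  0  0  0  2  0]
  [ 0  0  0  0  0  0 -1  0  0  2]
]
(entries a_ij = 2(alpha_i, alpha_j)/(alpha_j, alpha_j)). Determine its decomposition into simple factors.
type B_3 ⊕ type E_7

The diagram associated to this matrix has two connected components: the simple roots {alpha_1, alpha_5, alpha_6} form a chain of 3 nodes with a double edge at one end; the terminal node there is the unique short simple root (B_3), and {alpha_2, alpha_3, alpha_4, alpha_7, alpha_8, alpha_9, alpha_10} form a chain of 6 nodes with one extra node attached to the third node from one end (E_7). A semisimple Lie algebra decomposes uniquely as the direct sum of simple ideals, one per connected component of its Dynkin diagram, so g ≅ B_3 ⊕ E_7 (dimension 21 + 133 = 154).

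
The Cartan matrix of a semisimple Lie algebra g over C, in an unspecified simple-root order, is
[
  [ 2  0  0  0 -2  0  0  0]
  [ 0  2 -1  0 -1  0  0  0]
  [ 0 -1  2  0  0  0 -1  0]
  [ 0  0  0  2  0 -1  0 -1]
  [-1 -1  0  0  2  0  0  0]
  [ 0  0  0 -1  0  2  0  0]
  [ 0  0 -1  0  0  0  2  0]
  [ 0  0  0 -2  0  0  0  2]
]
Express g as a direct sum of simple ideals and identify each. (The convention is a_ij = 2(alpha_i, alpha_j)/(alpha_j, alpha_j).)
type C_3 ⊕ type C_5

The diagram associated to this matrix has two connected components: the simple roots {alpha_4, alpha_6, alpha_8} form a chain of 3 nodes with a double edge at one end; the terminal node there is the unique long simple root (C_3), and {alpha_1, alpha_2, alpha_3, alpha_5, alpha_7} form a chain of 5 nodes with a double edge at one end; the terminal node there is the unique long simple root (C_5). A semisimple Lie algebra decomposes uniquely as the direct sum of simple ideals, one per connected component of its Dynkin diagram, so g ≅ C_3 ⊕ C_5 (dimension 21 + 55 = 76).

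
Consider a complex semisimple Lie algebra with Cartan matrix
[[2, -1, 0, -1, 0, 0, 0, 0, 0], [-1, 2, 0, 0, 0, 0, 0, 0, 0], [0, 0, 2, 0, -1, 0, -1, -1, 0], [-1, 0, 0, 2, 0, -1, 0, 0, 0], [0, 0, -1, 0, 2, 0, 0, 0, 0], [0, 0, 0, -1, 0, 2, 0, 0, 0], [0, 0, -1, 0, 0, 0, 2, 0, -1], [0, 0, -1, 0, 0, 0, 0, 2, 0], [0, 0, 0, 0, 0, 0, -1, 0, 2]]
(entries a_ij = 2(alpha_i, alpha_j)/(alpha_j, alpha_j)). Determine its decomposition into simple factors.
The diagram associated to this matrix has two connected components: the simple roots {alpha_1, alpha_2, alpha_4, alpha_6} form a chain of 4 nodes with single edges (A_4), and {alpha_3, alpha_5, alpha_7, alpha_8, alpha_9} form a chain of 3 nodes with a fork of two nodes at one end (D_5). A semisimple Lie algebra decomposes uniquely as the direct sum of simple ideals, one per connected component of its Dynkin diagram, so g ≅ A_4 ⊕ D_5 (dimension 24 + 45 = 69).

A_4 (sl(5)) ⊕ D_5 (so(10))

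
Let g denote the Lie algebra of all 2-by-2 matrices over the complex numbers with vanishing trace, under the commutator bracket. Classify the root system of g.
This is sl(2), which has dimension 2^2 - 1 = 3 and rank 2 - 1 = 1 (a Cartan subalgebra is the diagonal traceless matrices). In the classification of classical Lie algebras, the special linear algebra sl(n+1) has type A_n; here n = 1, so the Dynkin diagram is a chain of 1 nodes with single edges (A_1). Hence the type is A_1.

A_1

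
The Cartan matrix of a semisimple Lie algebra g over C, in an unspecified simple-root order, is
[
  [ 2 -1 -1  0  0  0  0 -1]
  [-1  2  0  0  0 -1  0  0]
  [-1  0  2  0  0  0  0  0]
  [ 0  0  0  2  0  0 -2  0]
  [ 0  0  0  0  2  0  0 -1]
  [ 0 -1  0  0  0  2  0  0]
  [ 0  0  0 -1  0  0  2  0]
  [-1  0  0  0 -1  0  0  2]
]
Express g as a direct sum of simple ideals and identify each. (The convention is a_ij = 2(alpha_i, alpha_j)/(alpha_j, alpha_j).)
B_2 (so(5)) ⊕ E_6

The diagram associated to this matrix has two connected components: the simple roots {alpha_4, alpha_7} form a chain of 2 nodes with a double edge at one end; the terminal node there is the unique short simple root (B_2), and {alpha_1, alpha_2, alpha_3, alpha_5, alpha_6, alpha_8} form a chain of 5 nodes with one extra node attached to the third node from one end (E_6). A semisimple Lie algebra decomposes uniquely as the direct sum of simple ideals, one per connected component of its Dynkin diagram, so g ≅ B_2 ⊕ E_6 (dimension 10 + 78 = 88).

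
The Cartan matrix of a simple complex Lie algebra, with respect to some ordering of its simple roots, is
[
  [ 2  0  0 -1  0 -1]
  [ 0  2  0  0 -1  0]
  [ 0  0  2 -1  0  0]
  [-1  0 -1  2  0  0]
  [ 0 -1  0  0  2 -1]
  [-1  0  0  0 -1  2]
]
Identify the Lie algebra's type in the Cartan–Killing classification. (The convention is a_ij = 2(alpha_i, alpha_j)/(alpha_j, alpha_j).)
The matrix has rank 6 with 2's on the diagonal. Reading the off-diagonal entries as Dynkin edges (a single edge where a_ij = a_ji = -1; a double or triple edge where a_ij * a_ji = 2 or 3), the diagram is a chain of 6 nodes with single edges (A_6). One simple-root ordering that puts it in standard form is (alpha_3, alpha_4, alpha_1, alpha_6, alpha_5, alpha_2). So the algebra is type A_6, i.e. sl(7).

A_6 (sl(7))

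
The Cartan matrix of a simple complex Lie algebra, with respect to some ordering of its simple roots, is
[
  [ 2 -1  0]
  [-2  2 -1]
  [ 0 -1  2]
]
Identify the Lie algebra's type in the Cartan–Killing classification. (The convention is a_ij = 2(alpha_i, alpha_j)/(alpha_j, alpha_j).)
The matrix has rank 3 with 2's on the diagonal. Reading the off-diagonal entries as Dynkin edges (a single edge where a_ij = a_ji = -1; a double or triple edge where a_ij * a_ji = 2 or 3), the diagram is a chain of 3 nodes with a double edge at one end; the terminal node there is the unique short simple root (B_3). One simple-root ordering that puts it in standard form is (alpha_3, alpha_2, alpha_1). So the algebra is type B_3, i.e. so(7).

B_3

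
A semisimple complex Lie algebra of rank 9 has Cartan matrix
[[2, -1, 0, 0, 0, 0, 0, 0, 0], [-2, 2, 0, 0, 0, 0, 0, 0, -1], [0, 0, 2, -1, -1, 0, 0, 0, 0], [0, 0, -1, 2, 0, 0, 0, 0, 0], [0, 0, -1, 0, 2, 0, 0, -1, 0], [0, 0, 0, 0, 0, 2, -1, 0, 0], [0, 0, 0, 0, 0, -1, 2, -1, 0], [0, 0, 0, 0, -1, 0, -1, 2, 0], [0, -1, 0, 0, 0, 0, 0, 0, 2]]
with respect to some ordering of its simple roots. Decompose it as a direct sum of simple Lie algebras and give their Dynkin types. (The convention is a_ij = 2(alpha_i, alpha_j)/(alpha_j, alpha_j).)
A_6 ⊕ B_3

The diagram associated to this matrix has two connected components: the simple roots {alpha_3, alpha_4, alpha_5, alpha_6, alpha_7, alpha_8} form a chain of 6 nodes with single edges (A_6), and {alpha_1, alpha_2, alpha_9} form a chain of 3 nodes with a double edge at one end; the terminal node there is the unique short simple root (B_3). A semisimple Lie algebra decomposes uniquely as the direct sum of simple ideals, one per connected component of its Dynkin diagram, so g ≅ A_6 ⊕ B_3 (dimension 48 + 21 = 69).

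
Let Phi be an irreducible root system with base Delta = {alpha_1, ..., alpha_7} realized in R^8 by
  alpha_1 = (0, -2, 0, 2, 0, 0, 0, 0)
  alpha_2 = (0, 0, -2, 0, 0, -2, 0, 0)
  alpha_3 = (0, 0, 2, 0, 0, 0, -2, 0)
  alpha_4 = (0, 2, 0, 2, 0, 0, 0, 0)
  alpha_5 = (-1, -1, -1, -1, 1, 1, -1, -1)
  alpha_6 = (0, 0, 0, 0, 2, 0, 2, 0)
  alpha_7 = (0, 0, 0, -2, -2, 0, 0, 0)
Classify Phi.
Compute the Cartan integers a_ij = 2(alpha_i, alpha_j)/(alpha_j, alpha_j); the resulting 7x7 Cartan matrix is
[[2, 0, 0, 0, 0, 0, -1], [0, 2, -1, 0, 0, 0, 0], [0, -1, 2, 0, 0, -1, 0], [0, 0, 0, 2, -1, 0, -1], [0, 0, 0, -1, 2, 0, 0], [0, 0, -1, 0, 0, 2, -1], [-1, 0, 0, -1, 0, -1, 2]].
All simple roots have the same length, so the diagram is simply laced. The associated Dynkin diagram is a chain of 6 nodes with one extra node attached to the third node from one end (E_7), so the type is E_7.

E_7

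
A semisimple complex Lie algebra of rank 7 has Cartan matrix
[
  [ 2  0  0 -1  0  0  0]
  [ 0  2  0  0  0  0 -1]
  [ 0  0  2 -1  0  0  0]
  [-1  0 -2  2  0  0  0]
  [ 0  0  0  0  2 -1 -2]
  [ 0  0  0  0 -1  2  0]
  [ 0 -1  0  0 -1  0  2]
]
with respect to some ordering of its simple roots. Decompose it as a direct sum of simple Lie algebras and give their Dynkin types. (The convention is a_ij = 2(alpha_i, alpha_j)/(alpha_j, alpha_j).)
The diagram associated to this matrix has two connected components: the simple roots {alpha_1, alpha_3, alpha_4} form a chain of 3 nodes with a double edge at one end; the terminal node there is the unique short simple root (B_3), and {alpha_2, alpha_5, alpha_6, alpha_7} form a chain of 4 nodes with a double edge between the middle two (F_4). A semisimple Lie algebra decomposes uniquely as the direct sum of simple ideals, one per connected component of its Dynkin diagram, so g ≅ B_3 ⊕ F_4 (dimension 21 + 52 = 73).

B_3 + F_4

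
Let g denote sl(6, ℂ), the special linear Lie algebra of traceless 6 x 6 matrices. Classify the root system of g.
A_5 (sl(6))

This is sl(6), which has dimension 6^2 - 1 = 35 and rank 6 - 1 = 5 (a Cartan subalgebra is the diagonal traceless matrices). In the classification of classical Lie algebras, the special linear algebra sl(n+1) has type A_n; here n = 5, so the Dynkin diagram is a chain of 5 nodes with single edges (A_5). Hence the type is A_5.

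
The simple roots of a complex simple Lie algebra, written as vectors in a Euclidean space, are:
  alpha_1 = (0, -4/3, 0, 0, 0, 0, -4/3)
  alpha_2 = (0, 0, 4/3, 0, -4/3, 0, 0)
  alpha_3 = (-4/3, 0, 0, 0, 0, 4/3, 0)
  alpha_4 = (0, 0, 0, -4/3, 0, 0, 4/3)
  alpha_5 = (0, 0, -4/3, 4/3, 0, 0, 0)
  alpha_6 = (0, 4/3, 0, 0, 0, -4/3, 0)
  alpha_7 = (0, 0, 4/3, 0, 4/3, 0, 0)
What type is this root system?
Compute the Cartan integers a_ij = 2(alpha_i, alpha_j)/(alpha_j, alpha_j); the resulting 7x7 Cartan matrix is
[[2, 0, 0, -1, 0, -1, 0], [0, 2, 0, 0, -1, 0, 0], [0, 0, 2, 0, 0, -1, 0], [-1, 0, 0, 2, -1, 0, 0], [0, -1, 0, -1, 2, 0, -1], [-1, 0, -1, 0, 0, 2, 0], [0, 0, 0, 0, -1, 0, 2]].
All simple roots have the same length, so the diagram is simply laced. The associated Dynkin diagram is a chain of 5 nodes with a fork of two nodes at one end (D_7), so the type is D_7 (the algebra so(14)).

D_7 (so(14))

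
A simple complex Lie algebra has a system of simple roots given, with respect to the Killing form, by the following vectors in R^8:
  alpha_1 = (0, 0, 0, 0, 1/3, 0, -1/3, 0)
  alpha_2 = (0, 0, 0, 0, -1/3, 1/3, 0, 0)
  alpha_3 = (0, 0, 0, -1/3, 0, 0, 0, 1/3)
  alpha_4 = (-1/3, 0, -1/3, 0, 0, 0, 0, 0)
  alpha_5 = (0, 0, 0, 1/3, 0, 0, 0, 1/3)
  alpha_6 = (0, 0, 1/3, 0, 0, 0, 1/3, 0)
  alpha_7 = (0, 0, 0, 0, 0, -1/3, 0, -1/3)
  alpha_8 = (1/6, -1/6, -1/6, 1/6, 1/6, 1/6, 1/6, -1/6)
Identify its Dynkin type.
Compute the Cartan integers a_ij = 2(alpha_i, alpha_j)/(alpha_j, alpha_j); the resulting 8x8 Cartan matrix is
[[2, -1, 0, 0, 0, -1, 0, 0], [-1, 2, 0, 0, 0, 0, -1, 0], [0, 0, 2, 0, 0, 0, -1, -1], [0, 0, 0, 2, 0, -1, 0, 0], [0, 0, 0, 0, 2, 0, -1, 0], [-1, 0, 0, -1, 0, 2, 0, 0], [0, -1, -1, 0, -1, 0, 2, 0], [0, 0, -1, 0, 0, 0, 0, 2]].
All simple roots have the same length, so the diagram is simply laced. The associated Dynkin diagram is a chain of 7 nodes with one extra node attached to the third node from one end (E_8), so the type is E_8.

E_8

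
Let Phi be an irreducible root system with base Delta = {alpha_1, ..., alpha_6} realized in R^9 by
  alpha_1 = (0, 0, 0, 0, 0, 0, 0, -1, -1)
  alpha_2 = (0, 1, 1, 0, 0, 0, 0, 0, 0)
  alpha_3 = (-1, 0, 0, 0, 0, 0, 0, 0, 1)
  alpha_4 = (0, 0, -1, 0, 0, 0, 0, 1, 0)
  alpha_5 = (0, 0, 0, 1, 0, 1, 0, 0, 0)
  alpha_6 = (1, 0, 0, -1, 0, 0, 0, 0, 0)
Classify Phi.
Compute the Cartan integers a_ij = 2(alpha_i, alpha_j)/(alpha_j, alpha_j); the resulting 6x6 Cartan matrix is
[[2, 0, -1, -1, 0, 0], [0, 2, 0, -1, 0, 0], [-1, 0, 2, 0, 0, -1], [-1, -1, 0, 2, 0, 0], [0, 0, 0, 0, 2, -1], [0, 0, -1, 0, -1, 2]].
All simple roots have the same length, so the diagram is simply laced. The associated Dynkin diagram is a chain of 6 nodes with single edges (A_6), so the type is A_6 (the algebra sl(7)).

type A_6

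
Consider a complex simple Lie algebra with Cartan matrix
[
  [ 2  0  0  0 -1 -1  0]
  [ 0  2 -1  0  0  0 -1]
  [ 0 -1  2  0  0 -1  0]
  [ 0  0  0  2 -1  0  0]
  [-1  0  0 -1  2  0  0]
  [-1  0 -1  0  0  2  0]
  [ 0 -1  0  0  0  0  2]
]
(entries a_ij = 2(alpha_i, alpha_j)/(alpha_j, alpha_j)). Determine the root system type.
A_7 (sl(8))

The matrix has rank 7 with 2's on the diagonal. Reading the off-diagonal entries as Dynkin edges (a single edge where a_ij = a_ji = -1; a double or triple edge where a_ij * a_ji = 2 or 3), the diagram is a chain of 7 nodes with single edges (A_7). One simple-root ordering that puts it in standard form is (alpha_4, alpha_5, alpha_1, alpha_6, alpha_3, alpha_2, alpha_7). So the algebra is type A_7, i.e. sl(8).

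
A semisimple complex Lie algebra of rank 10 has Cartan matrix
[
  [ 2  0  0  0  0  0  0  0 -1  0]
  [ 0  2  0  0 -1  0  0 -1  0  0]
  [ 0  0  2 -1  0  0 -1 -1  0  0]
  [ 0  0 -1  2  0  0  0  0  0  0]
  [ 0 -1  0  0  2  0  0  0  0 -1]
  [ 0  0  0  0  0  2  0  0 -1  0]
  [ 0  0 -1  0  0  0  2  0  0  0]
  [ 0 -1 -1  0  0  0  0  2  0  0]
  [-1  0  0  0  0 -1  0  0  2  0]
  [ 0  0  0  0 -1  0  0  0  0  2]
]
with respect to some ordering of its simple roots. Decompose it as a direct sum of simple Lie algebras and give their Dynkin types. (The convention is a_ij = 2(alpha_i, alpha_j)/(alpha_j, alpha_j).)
The diagram associated to this matrix has two connected components: the simple roots {alpha_1, alpha_6, alpha_9} form a chain of 3 nodes with single edges (A_3), and {alpha_2, alpha_3, alpha_4, alpha_5, alpha_7, alpha_8, alpha_10} form a chain of 5 nodes with a fork of two nodes at one end (D_7). A semisimple Lie algebra decomposes uniquely as the direct sum of simple ideals, one per connected component of its Dynkin diagram, so g ≅ A_3 ⊕ D_7 (dimension 15 + 91 = 106).

A_3 (sl(4)) ⊕ D_7 (so(14))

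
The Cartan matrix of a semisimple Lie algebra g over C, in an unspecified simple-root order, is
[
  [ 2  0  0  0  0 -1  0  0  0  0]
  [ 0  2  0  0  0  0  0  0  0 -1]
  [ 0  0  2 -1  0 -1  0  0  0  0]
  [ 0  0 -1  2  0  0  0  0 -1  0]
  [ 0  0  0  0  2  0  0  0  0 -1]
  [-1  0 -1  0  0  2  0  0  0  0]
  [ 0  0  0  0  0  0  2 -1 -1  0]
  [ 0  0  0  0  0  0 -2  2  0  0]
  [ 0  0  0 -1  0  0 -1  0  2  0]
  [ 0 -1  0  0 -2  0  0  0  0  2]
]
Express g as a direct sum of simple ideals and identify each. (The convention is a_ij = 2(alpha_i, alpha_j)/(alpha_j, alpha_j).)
B3 + C7

The diagram associated to this matrix has two connected components: the simple roots {alpha_2, alpha_5, alpha_10} form a chain of 3 nodes with a double edge at one end; the terminal node there is the unique short simple root (B_3), and {alpha_1, alpha_3, alpha_4, alpha_6, alpha_7, alpha_8, alpha_9} form a chain of 7 nodes with a double edge at one end; the terminal node there is the unique long simple root (C_7). A semisimple Lie algebra decomposes uniquely as the direct sum of simple ideals, one per connected component of its Dynkin diagram, so g ≅ B_3 ⊕ C_7 (dimension 21 + 105 = 126).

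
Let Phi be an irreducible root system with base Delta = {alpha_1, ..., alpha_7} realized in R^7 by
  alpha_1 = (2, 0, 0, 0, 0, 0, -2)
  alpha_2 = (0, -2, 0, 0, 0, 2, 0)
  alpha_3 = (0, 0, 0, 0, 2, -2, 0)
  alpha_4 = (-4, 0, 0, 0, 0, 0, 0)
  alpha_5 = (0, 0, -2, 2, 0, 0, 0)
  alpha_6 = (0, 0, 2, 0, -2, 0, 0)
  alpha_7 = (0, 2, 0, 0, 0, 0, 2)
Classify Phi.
type C_7

Compute the Cartan integers a_ij = 2(alpha_i, alpha_j)/(alpha_j, alpha_j); the resulting 7x7 Cartan matrix is
[[2, 0, 0, -1, 0, 0, -1], [0, 2, -1, 0, 0, 0, -1], [0, -1, 2, 0, 0, -1, 0], [-2, 0, 0, 2, 0, 0, 0], [0, 0, 0, 0, 2, -1, 0], [0, 0, -1, 0, -1, 2, 0], [-1, -1, 0, 0, 0, 0, 2]].
The roots have two lengths (squared-length ratio 2:1); the short ones are alpha_{1,2,3,5,6,7}. The associated Dynkin diagram is a chain of 7 nodes with a double edge at one end; the terminal node there is the unique long simple root (C_7), so the type is C_7 (the algebra sp(14)).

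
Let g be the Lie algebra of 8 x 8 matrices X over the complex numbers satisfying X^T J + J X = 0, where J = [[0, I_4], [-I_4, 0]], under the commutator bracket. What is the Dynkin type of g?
C_4 (sp(8))

This is sp(8), which has dimension 8(8+1)/2 = 36 and rank 8/2 = 4. In the classification of classical Lie algebras, the symplectic algebra sp(2n) has type C_n; here n = 4, so the Dynkin diagram is a chain of 4 nodes with a double edge at one end; the terminal node there is the unique long simple root (C_4). Hence the type is C_4.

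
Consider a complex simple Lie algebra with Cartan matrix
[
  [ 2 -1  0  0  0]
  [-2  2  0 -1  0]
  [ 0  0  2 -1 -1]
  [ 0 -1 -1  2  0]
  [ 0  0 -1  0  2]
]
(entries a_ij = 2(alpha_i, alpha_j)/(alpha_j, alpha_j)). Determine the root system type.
type B_5

The matrix has rank 5 with 2's on the diagonal. Reading the off-diagonal entries as Dynkin edges (a single edge where a_ij = a_ji = -1; a double or triple edge where a_ij * a_ji = 2 or 3), the diagram is a chain of 5 nodes with a double edge at one end; the terminal node there is the unique short simple root (B_5). One simple-root ordering that puts it in standard form is (alpha_5, alpha_3, alpha_4, alpha_2, alpha_1). So the algebra is type B_5, i.e. so(11).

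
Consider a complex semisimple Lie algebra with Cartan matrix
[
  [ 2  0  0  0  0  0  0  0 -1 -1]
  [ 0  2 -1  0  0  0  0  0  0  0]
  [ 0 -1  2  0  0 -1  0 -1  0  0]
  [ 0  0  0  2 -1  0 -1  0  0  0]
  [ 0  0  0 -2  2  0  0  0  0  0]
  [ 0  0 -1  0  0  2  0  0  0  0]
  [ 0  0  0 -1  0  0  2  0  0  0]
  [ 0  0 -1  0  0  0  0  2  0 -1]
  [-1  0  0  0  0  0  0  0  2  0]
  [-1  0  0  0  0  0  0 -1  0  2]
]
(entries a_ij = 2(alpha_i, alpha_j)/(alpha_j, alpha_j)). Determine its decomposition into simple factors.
The diagram associated to this matrix has two connected components: the simple roots {alpha_4, alpha_5, alpha_7} form a chain of 3 nodes with a double edge at one end; the terminal node there is the unique long simple root (C_3), and {alpha_1, alpha_2, alpha_3, alpha_6, alpha_8, alpha_9, alpha_10} form a chain of 5 nodes with a fork of two nodes at one end (D_7). A semisimple Lie algebra decomposes uniquely as the direct sum of simple ideals, one per connected component of its Dynkin diagram, so g ≅ C_3 ⊕ D_7 (dimension 21 + 91 = 112).

C_3 (sp(6)) + D_7 (so(14))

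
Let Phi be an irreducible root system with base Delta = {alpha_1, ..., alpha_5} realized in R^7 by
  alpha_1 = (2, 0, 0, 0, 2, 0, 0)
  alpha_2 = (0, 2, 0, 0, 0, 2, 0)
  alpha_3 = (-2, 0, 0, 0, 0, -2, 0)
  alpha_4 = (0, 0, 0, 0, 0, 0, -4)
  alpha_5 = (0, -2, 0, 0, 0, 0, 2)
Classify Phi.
Compute the Cartan integers a_ij = 2(alpha_i, alpha_j)/(alpha_j, alpha_j); the resulting 5x5 Cartan matrix is
[[2, 0, -1, 0, 0], [0, 2, -1, 0, -1], [-1, -1, 2, 0, 0], [0, 0, 0, 2, -2], [0, -1, 0, -1, 2]].
The roots have two lengths (squared-length ratio 2:1); the short ones are alpha_{1,2,3,5}. The associated Dynkin diagram is a chain of 5 nodes with a double edge at one end; the terminal node there is the unique long simple root (C_5), so the type is C_5 (the algebra sp(10)).

C_5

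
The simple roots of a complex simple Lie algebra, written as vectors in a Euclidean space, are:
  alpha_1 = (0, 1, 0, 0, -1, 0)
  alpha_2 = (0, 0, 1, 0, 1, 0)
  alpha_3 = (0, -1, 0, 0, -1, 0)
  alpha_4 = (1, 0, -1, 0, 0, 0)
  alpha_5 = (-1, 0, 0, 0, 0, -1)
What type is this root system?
Compute the Cartan integers a_ij = 2(alpha_i, alpha_j)/(alpha_j, alpha_j); the resulting 5x5 Cartan matrix is
[[2, -1, 0, 0, 0], [-1, 2, -1, -1, 0], [0, -1, 2, 0, 0], [0, -1, 0, 2, -1], [0, 0, 0, -1, 2]].
All simple roots have the same length, so the diagram is simply laced. The associated Dynkin diagram is a chain of 3 nodes with a fork of two nodes at one end (D_5), so the type is D_5 (the algebra so(10)).

type D_5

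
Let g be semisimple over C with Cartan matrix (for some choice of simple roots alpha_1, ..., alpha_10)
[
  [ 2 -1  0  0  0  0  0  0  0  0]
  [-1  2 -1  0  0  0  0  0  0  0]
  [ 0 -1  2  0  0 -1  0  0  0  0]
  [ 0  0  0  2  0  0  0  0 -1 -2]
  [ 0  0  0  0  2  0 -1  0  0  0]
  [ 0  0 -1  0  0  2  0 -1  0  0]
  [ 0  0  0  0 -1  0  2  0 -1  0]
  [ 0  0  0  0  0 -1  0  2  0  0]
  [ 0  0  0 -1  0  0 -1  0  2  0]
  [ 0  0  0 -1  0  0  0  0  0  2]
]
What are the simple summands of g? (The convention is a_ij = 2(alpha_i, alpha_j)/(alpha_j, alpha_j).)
The diagram associated to this matrix has two connected components: the simple roots {alpha_1, alpha_2, alpha_3, alpha_6, alpha_8} form a chain of 5 nodes with single edges (A_5), and {alpha_4, alpha_5, alpha_7, alpha_9, alpha_10} form a chain of 5 nodes with a double edge at one end; the terminal node there is the unique short simple root (B_5). A semisimple Lie algebra decomposes uniquely as the direct sum of simple ideals, one per connected component of its Dynkin diagram, so g ≅ A_5 ⊕ B_5 (dimension 35 + 55 = 90).

A_5 (sl(6)) + B_5 (so(11))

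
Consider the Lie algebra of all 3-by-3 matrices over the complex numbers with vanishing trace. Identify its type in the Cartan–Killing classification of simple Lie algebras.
This is sl(3), which has dimension 3^2 - 1 = 8 and rank 3 - 1 = 2 (a Cartan subalgebra is the diagonal traceless matrices). In the classification of classical Lie algebras, the special linear algebra sl(n+1) has type A_n; here n = 2, so the Dynkin diagram is a chain of 2 nodes with single edges (A_2). Hence the type is A_2.

type A_2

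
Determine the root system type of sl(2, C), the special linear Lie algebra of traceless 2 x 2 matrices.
This is sl(2), which has dimension 2^2 - 1 = 3 and rank 2 - 1 = 1 (a Cartan subalgebra is the diagonal traceless matrices). In the classification of classical Lie algebras, the special linear algebra sl(n+1) has type A_n; here n = 1, so the Dynkin diagram is a chain of 1 nodes with single edges (A_1). Hence the type is A_1.

type A_1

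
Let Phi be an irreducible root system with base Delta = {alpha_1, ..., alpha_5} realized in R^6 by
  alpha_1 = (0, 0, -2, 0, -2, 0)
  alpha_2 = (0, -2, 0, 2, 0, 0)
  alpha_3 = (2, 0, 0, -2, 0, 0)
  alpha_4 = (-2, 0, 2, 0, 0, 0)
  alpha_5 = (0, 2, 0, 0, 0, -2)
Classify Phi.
Compute the Cartan integers a_ij = 2(alpha_i, alpha_j)/(alpha_j, alpha_j); the resulting 5x5 Cartan matrix is
[[2, 0, 0, -1, 0], [0, 2, -1, 0, -1], [0, -1, 2, -1, 0], [-1, 0, -1, 2, 0], [0, -1, 0, 0, 2]].
All simple roots have the same length, so the diagram is simply laced. The associated Dynkin diagram is a chain of 5 nodes with single edges (A_5), so the type is A_5 (the algebra sl(6)).

A_5 (sl(6))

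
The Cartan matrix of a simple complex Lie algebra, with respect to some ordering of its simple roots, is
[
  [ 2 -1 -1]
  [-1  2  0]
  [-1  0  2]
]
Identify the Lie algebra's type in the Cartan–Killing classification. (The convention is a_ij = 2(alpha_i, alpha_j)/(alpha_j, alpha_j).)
The matrix has rank 3 with 2's on the diagonal. Reading the off-diagonal entries as Dynkin edges (a single edge where a_ij = a_ji = -1; a double or triple edge where a_ij * a_ji = 2 or 3), the diagram is a chain of 3 nodes with single edges (A_3). One simple-root ordering that puts it in standard form is (alpha_2, alpha_1, alpha_3). So the algebra is type A_3, i.e. sl(4).

A3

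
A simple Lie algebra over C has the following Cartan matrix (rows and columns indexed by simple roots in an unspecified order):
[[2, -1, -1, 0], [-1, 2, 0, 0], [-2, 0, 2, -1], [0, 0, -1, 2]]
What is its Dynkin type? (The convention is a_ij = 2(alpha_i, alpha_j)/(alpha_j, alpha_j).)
F_4

The matrix has rank 4 with 2's on the diagonal. Reading the off-diagonal entries as Dynkin edges (a single edge where a_ij = a_ji = -1; a double or triple edge where a_ij * a_ji = 2 or 3), the diagram is a chain of 4 nodes with a double edge between the middle two (F_4). One simple-root ordering that puts it in standard form is (alpha_4, alpha_3, alpha_1, alpha_2). So the algebra is type F_4.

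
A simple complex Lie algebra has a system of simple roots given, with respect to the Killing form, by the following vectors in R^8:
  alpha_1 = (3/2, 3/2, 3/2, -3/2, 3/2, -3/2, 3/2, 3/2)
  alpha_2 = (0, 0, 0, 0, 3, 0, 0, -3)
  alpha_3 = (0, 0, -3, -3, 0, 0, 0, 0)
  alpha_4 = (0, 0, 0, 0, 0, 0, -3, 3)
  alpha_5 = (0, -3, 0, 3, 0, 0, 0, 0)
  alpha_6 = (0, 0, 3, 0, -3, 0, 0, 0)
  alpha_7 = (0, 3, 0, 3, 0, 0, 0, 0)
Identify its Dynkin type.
type E_7

Compute the Cartan integers a_ij = 2(alpha_i, alpha_j)/(alpha_j, alpha_j); the resulting 7x7 Cartan matrix is
[[2, 0, 0, 0, -1, 0, 0], [0, 2, 0, -1, 0, -1, 0], [0, 0, 2, 0, -1, -1, -1], [0, -1, 0, 2, 0, 0, 0], [-1, 0, -1, 0, 2, 0, 0], [0, -1, -1, 0, 0, 2, 0], [0, 0, -1, 0, 0, 0, 2]].
All simple roots have the same length, so the diagram is simply laced. The associated Dynkin diagram is a chain of 6 nodes with one extra node attached to the third node from one end (E_7), so the type is E_7.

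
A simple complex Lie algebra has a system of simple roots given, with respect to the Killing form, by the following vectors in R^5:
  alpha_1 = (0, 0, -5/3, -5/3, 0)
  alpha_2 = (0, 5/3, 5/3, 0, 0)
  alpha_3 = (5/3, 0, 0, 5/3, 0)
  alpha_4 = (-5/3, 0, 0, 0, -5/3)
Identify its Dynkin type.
A4

Compute the Cartan integers a_ij = 2(alpha_i, alpha_j)/(alpha_j, alpha_j); the resulting 4x4 Cartan matrix is
[[2, -1, -1, 0], [-1, 2, 0, 0], [-1, 0, 2, -1], [0, 0, -1, 2]].
All simple roots have the same length, so the diagram is simply laced. The associated Dynkin diagram is a chain of 4 nodes with single edges (A_4), so the type is A_4 (the algebra sl(5)).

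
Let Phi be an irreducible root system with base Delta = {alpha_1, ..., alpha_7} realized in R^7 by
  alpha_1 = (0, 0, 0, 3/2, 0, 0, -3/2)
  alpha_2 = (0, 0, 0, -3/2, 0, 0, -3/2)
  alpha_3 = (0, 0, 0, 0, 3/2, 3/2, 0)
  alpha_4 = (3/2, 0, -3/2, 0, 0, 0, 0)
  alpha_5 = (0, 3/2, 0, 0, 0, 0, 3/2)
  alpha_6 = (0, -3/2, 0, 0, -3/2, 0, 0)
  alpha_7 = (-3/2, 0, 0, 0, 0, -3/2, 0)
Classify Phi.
Compute the Cartan integers a_ij = 2(alpha_i, alpha_j)/(alpha_j, alpha_j); the resulting 7x7 Cartan matrix is
[[2, 0, 0, 0, -1, 0, 0], [0, 2, 0, 0, -1, 0, 0], [0, 0, 2, 0, 0, -1, -1], [0, 0, 0, 2, 0, 0, -1], [-1, -1, 0, 0, 2, -1, 0], [0, 0, -1, 0, -1, 2, 0], [0, 0, -1, -1, 0, 0, 2]].
All simple roots have the same length, so the diagram is simply laced. The associated Dynkin diagram is a chain of 5 nodes with a fork of two nodes at one end (D_7), so the type is D_7 (the algebra so(14)).

D_7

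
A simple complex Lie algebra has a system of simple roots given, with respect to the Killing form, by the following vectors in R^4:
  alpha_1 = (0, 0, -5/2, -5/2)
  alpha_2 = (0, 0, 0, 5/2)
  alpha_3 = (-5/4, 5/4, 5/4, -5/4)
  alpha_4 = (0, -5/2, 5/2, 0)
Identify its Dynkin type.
F4

Compute the Cartan integers a_ij = 2(alpha_i, alpha_j)/(alpha_j, alpha_j); the resulting 4x4 Cartan matrix is
[[2, -2, 0, -1], [-1, 2, -1, 0], [0, -1, 2, 0], [-1, 0, 0, 2]].
The roots have two lengths (squared-length ratio 2:1); the short ones are alpha_{2,3}. The associated Dynkin diagram is a chain of 4 nodes with a double edge between the middle two (F_4), so the type is F_4.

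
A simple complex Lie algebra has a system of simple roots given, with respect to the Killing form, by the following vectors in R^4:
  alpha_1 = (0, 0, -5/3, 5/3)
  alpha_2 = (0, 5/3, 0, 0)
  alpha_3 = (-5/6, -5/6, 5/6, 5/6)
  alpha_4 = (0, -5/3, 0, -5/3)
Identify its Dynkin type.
F4

Compute the Cartan integers a_ij = 2(alpha_i, alpha_j)/(alpha_j, alpha_j); the resulting 4x4 Cartan matrix is
[[2, 0, 0, -1], [0, 2, -1, -1], [0, -1, 2, 0], [-1, -2, 0, 2]].
The roots have two lengths (squared-length ratio 2:1); the short ones are alpha_{2,3}. The associated Dynkin diagram is a chain of 4 nodes with a double edge between the middle two (F_4), so the type is F_4.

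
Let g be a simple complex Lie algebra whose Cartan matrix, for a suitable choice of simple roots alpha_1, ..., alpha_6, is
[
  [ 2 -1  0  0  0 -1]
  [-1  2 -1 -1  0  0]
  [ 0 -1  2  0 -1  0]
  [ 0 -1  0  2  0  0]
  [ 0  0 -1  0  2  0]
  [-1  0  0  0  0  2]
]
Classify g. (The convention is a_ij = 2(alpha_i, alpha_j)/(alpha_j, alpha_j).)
The matrix has rank 6 with 2's on the diagonal. Reading the off-diagonal entries as Dynkin edges (a single edge where a_ij = a_ji = -1; a double or triple edge where a_ij * a_ji = 2 or 3), the diagram is a chain of 5 nodes with one extra node attached to the third node from one end (E_6). One simple-root ordering that puts it in standard form is (alpha_6, alpha_4, alpha_1, alpha_2, alpha_3, alpha_5). So the algebra is type E_6.

E_6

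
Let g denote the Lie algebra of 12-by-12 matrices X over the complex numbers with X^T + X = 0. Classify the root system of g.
This is so(12) with 12 even, which has dimension 12(12-1)/2 = 66 and rank 12/2 = 6. In the classification of classical Lie algebras, the orthogonal algebra so(2n) in an even number of variables has type D_n; here n = 6, so the Dynkin diagram is a chain of 4 nodes with a fork of two nodes at one end (D_6). Hence the type is D_6.

D_6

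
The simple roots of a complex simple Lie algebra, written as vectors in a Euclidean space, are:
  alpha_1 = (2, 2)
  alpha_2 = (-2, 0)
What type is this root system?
B2

Compute the Cartan integers a_ij = 2(alpha_i, alpha_j)/(alpha_j, alpha_j); the resulting 2x2 Cartan matrix is
[[2, -2], [-1, 2]].
The roots have two lengths (squared-length ratio 2:1); the short ones are alpha_{2}. The associated Dynkin diagram is a chain of 2 nodes with a double edge at one end; the terminal node there is the unique short simple root (B_2), so the type is B_2 (the algebra so(5)).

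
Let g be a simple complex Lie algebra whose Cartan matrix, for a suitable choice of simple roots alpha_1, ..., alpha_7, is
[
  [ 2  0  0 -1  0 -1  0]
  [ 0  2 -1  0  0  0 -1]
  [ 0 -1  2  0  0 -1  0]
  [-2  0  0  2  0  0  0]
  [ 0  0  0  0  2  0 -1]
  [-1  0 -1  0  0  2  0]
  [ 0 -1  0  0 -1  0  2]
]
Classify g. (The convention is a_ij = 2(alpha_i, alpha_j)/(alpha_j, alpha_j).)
The matrix has rank 7 with 2's on the diagonal. Reading the off-diagonal entries as Dynkin edges (a single edge where a_ij = a_ji = -1; a double or triple edge where a_ij * a_ji = 2 or 3), the diagram is a chain of 7 nodes with a double edge at one end; the terminal node there is the unique long simple root (C_7). One simple-root ordering that puts it in standard form is (alpha_5, alpha_7, alpha_2, alpha_3, alpha_6, alpha_1, alpha_4). So the algebra is type C_7, i.e. sp(14).

C_7 (sp(14))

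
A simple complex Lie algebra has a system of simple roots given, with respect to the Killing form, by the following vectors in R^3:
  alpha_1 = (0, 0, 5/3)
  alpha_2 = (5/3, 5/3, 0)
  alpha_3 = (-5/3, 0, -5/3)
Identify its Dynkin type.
Compute the Cartan integers a_ij = 2(alpha_i, alpha_j)/(alpha_j, alpha_j); the resulting 3x3 Cartan matrix is
[[2, 0, -1], [0, 2, -1], [-2, -1, 2]].
The roots have two lengths (squared-length ratio 2:1); the short ones are alpha_{1}. The associated Dynkin diagram is a chain of 3 nodes with a double edge at one end; the terminal node there is the unique short simple root (B_3), so the type is B_3 (the algebra so(7)).

B_3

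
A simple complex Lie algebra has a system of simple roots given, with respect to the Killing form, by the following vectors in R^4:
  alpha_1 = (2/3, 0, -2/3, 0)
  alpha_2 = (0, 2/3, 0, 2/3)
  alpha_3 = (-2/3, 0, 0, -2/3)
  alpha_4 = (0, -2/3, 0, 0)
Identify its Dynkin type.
type B_4

Compute the Cartan integers a_ij = 2(alpha_i, alpha_j)/(alpha_j, alpha_j); the resulting 4x4 Cartan matrix is
[[2, 0, -1, 0], [0, 2, -1, -2], [-1, -1, 2, 0], [0, -1, 0, 2]].
The roots have two lengths (squared-length ratio 2:1); the short ones are alpha_{4}. The associated Dynkin diagram is a chain of 4 nodes with a double edge at one end; the terminal node there is the unique short simple root (B_4), so the type is B_4 (the algebra so(9)).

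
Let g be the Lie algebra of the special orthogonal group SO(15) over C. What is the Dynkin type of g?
B_7

This is so(15) with 15 odd, which has dimension 15(15-1)/2 = 105 and rank (15-1)/2 = 7. In the classification of classical Lie algebras, the orthogonal algebra so(2n+1) in an odd number of variables has type B_n; here n = 7, so the Dynkin diagram is a chain of 7 nodes with a double edge at one end; the terminal node there is the unique short simple root (B_7). Hence the type is B_7.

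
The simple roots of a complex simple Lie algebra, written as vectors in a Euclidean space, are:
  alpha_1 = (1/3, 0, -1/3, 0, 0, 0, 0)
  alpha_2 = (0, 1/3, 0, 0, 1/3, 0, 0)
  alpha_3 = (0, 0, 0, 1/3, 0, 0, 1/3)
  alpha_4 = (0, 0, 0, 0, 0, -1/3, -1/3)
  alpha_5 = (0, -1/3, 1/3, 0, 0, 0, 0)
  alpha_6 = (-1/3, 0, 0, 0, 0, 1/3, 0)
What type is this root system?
A6

Compute the Cartan integers a_ij = 2(alpha_i, alpha_j)/(alpha_j, alpha_j); the resulting 6x6 Cartan matrix is
[[2, 0, 0, 0, -1, -1], [0, 2, 0, 0, -1, 0], [0, 0, 2, -1, 0, 0], [0, 0, -1, 2, 0, -1], [-1, -1, 0, 0, 2, 0], [-1, 0, 0, -1, 0, 2]].
All simple roots have the same length, so the diagram is simply laced. The associated Dynkin diagram is a chain of 6 nodes with single edges (A_6), so the type is A_6 (the algebra sl(7)).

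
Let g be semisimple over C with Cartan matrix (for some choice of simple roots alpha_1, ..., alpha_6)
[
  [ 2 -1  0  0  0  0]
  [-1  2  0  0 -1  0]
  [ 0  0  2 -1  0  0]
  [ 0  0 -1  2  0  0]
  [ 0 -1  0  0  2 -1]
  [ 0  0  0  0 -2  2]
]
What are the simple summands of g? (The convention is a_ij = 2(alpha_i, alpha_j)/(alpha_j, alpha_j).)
The diagram associated to this matrix has two connected components: the simple roots {alpha_3, alpha_4} form a chain of 2 nodes with single edges (A_2), and {alpha_1, alpha_2, alpha_5, alpha_6} form a chain of 4 nodes with a double edge at one end; the terminal node there is the unique long simple root (C_4). A semisimple Lie algebra decomposes uniquely as the direct sum of simple ideals, one per connected component of its Dynkin diagram, so g ≅ A_2 ⊕ C_4 (dimension 8 + 36 = 44).

A_2 + C_4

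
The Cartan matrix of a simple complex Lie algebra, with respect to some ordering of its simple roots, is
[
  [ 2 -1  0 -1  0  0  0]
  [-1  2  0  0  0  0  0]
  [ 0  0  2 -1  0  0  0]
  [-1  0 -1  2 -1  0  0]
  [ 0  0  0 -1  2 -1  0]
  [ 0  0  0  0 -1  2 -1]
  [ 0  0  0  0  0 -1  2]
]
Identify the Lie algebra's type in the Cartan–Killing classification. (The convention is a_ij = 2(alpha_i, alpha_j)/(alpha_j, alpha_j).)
The matrix has rank 7 with 2's on the diagonal. Reading the off-diagonal entries as Dynkin edges (a single edge where a_ij = a_ji = -1; a double or triple edge where a_ij * a_ji = 2 or 3), the diagram is a chain of 6 nodes with one extra node attached to the third node from one end (E_7). One simple-root ordering that puts it in standard form is (alpha_2, alpha_3, alpha_1, alpha_4, alpha_5, alpha_6, alpha_7). So the algebra is type E_7.

E_7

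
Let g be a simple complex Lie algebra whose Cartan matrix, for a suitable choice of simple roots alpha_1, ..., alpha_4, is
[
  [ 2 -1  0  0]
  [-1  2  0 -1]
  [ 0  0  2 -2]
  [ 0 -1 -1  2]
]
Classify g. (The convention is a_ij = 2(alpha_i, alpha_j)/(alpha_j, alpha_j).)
The matrix has rank 4 with 2's on the diagonal. Reading the off-diagonal entries as Dynkin edges (a single edge where a_ij = a_ji = -1; a double or triple edge where a_ij * a_ji = 2 or 3), the diagram is a chain of 4 nodes with a double edge at one end; the terminal node there is the unique long simple root (C_4). One simple-root ordering that puts it in standard form is (alpha_1, alpha_2, alpha_4, alpha_3). So the algebra is type C_4, i.e. sp(8).

type C_4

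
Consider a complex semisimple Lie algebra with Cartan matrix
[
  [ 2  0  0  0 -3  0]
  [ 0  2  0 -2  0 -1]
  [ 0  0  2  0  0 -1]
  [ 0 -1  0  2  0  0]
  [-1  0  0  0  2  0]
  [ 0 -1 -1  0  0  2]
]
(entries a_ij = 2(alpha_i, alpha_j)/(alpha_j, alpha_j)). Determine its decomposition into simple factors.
The diagram associated to this matrix has two connected components: the simple roots {alpha_2, alpha_3, alpha_4, alpha_6} form a chain of 4 nodes with a double edge at one end; the terminal node there is the unique short simple root (B_4), and {alpha_1, alpha_5} form two nodes joined by a triple edge (G_2). A semisimple Lie algebra decomposes uniquely as the direct sum of simple ideals, one per connected component of its Dynkin diagram, so g ≅ B_4 ⊕ G_2 (dimension 36 + 14 = 50).

B_4 (so(9)) ⊕ G_2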